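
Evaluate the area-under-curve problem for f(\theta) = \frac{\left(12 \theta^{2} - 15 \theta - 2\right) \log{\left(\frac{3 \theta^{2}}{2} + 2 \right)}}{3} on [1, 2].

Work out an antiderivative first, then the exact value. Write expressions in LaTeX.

An antiderivative F(\theta) passes only if d/d\theta[F] lands on f(\theta) exactly.
F(\theta) = \frac{- 48 \theta^{3} + 135 \theta^{2} + 9 \theta \left(8 \theta^{2} - 15 \theta - 4\right) \log{\left(\frac{3 \theta^{2}}{2} + 2 \right)} + 264 \theta - 180 \log{\left(\theta^{2} + \frac{4}{3} \right)} - 176 \sqrt{3} \operatorname{atan}{\left(\frac{\sqrt{3} \theta}{2} \right)}}{54} is an antiderivative of f.
Check: d/d\theta[\frac{- 48 \theta^{3} + 135 \theta^{2} + 9 \theta \left(8 \theta^{2} - 15 \theta - 4\right) \log{\left(\frac{3 \theta^{2}}{2} + 2 \right)} + 264 \theta - 180 \log{\left(\theta^{2} + \frac{4}{3} \right)} - 176 \sqrt{3} \operatorname{atan}{\left(\frac{\sqrt{3} \theta}{2} \right)}}{54}] = 4 \theta^{2} \log{\left(\frac{3 \theta^{2}}{2} + 2 \right)} - 5 \theta \log{\left(\frac{3 \theta^{2}}{2} + 2 \right)} - \frac{2 \log{\left(\frac{3 \theta^{2}}{2} + 2 \right)}}{3}, which equals f(\theta).
F(2) = - \frac{88 \sqrt{3} \pi}{81} - \frac{10 \log{\left(\frac{16}{3} \right)}}{3} - \frac{2 \log{\left(8 \right)}}{3} + \frac{38}{3}; F(1) = - \frac{88 \sqrt{3} \operatorname{atan}{\left(\frac{\sqrt{3}}{2} \right)}}{27} - \frac{10 \log{\left(\frac{7}{3} \right)}}{3} - \frac{11 \log{\left(\frac{7}{2} \right)}}{6} + \frac{13}{2}.
Integral = F(2) - F(1) = - \frac{88 \sqrt{3} \pi}{81} - \frac{10 \log{\left(\frac{16}{3} \right)}}{3} - \frac{2 \log{\left(8 \right)}}{3} + \frac{11 \log{\left(\frac{7}{2} \right)}}{6} + \frac{10 \log{\left(\frac{7}{3} \right)}}{3} + \frac{88 \sqrt{3} \operatorname{atan}{\left(\frac{\sqrt{3}}{2} \right)}}{27} + \frac{37}{6}.

Antiderivative: F(\theta) = \frac{- 48 \theta^{3} + 135 \theta^{2} + 9 \theta \left(8 \theta^{2} - 15 \theta - 4\right) \log{\left(\frac{3 \theta^{2}}{2} + 2 \right)} + 264 \theta - 180 \log{\left(\theta^{2} + \frac{4}{3} \right)} - 176 \sqrt{3} \operatorname{atan}{\left(\frac{\sqrt{3} \theta}{2} \right)}}{54}; value = - \frac{88 \sqrt{3} \pi}{81} - \frac{10 \log{\left(\frac{16}{3} \right)}}{3} - \frac{2 \log{\left(8 \right)}}{3} + \frac{11 \log{\left(\frac{7}{2} \right)}}{6} + \frac{10 \log{\left(\frac{7}{3} \right)}}{3} + \frac{88 \sqrt{3} \operatorname{atan}{\left(\frac{\sqrt{3}}{2} \right)}}{27} + \frac{37}{6}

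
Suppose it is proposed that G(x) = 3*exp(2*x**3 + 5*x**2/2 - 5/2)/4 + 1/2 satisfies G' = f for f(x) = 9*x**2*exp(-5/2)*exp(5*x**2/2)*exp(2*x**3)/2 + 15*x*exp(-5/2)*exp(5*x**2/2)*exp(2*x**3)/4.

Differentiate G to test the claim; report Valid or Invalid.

Valid - differentiating G returns exactly f.

d/dx[G] = 9*x**2*exp(-5/2)*exp(5*x**2/2)*exp(2*x**3)/2 + 15*x*exp(-5/2)*exp(5*x**2/2)*exp(2*x**3)/4
This equals f(x) exactly, so the claim holds.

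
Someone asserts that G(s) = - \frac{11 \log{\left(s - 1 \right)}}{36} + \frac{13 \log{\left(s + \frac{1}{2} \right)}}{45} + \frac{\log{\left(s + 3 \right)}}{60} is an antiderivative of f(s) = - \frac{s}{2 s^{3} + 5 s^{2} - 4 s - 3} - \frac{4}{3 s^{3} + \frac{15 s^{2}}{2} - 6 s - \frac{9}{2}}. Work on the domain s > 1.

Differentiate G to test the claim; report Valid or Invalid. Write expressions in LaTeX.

Valid - the claim checks out under differentiation.

d/ds[G] = \frac{- 3 s - 8}{6 s^{3} + 15 s^{2} - 12 s - 9}
This equals f(s) exactly, so the claim holds.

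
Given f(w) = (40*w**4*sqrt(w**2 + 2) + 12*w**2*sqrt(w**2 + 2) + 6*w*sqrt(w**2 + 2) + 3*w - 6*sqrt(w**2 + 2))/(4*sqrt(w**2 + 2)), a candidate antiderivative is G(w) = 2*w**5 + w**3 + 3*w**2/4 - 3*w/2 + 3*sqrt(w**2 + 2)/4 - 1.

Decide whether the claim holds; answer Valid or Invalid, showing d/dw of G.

d/dw[G] = (40*w**4*sqrt(w**2 + 2) + 12*w**2*sqrt(w**2 + 2) + 6*w*sqrt(w**2 + 2) + 3*w - 6*sqrt(w**2 + 2))/(4*sqrt(w**2 + 2))
This equals f(w) exactly, so the claim holds.

Valid: G'(w) = f(w).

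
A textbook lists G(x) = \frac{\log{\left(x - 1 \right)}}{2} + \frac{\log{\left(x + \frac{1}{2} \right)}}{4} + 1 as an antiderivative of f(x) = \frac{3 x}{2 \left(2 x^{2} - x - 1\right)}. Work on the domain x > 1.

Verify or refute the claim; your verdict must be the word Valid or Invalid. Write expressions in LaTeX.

Valid: G'(x) = f(x).

d/dx[G] = \frac{3 x}{4 x^{2} - 2 x - 2}
This equals f(x) exactly, so the claim holds.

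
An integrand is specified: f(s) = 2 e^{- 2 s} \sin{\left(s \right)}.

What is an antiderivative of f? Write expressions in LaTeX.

Differentiate the proposed F(s) back; it has to land on f(s) exactly.
Check: d/ds[\frac{2 \left(- 2 \sin{\left(s \right)} - \cos{\left(s \right)}\right) e^{- 2 s}}{5}] = 2 e^{- 2 s} \sin{\left(s \right)} = f(s).

An antiderivative is F(s) = \frac{2 \left(- 2 \sin{\left(s \right)} - \cos{\left(s \right)}\right) e^{- 2 s}}{5}.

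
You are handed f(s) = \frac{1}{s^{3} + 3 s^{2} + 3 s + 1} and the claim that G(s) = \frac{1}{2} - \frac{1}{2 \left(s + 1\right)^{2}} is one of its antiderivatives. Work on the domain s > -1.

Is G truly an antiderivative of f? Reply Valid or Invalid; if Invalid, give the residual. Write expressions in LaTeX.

d/ds[G] = \frac{1}{s^{3} + 3 s^{2} + 3 s + 1}
This equals f(s) exactly, so the claim holds.

Valid - the claim checks out under differentiation.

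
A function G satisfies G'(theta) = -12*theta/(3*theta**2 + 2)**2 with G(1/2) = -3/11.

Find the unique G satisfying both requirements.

The substitution u = 3*theta**2/2 + 1 works: G'(theta) is exactly (dG/du)*(du/dtheta) for that inner function.
A general antiderivative is 1/(3*theta**2/2 + 1) + C.
The condition gives C = -3/11 - (8/11) = -1.
So G(theta) = -3*theta**2/(3*theta**2 + 2).
Check: d/dtheta[-3*theta**2/(3*theta**2 + 2)] = -12*theta/(9*theta**4 + 12*theta**2 + 4), which equals G'(theta).

G(theta) = -3*theta**2/(3*theta**2 + 2)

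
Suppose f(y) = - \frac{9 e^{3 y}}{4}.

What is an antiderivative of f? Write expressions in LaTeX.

An antiderivative is F(y) = - \frac{3 e^{3 y}}{4}.

A first test for any F(y): its y-derivative must equal f(y) identically.
Check: d/dy[- \frac{3 e^{3 y}}{4}] = - \frac{9 e^{3 y}}{4} = f(y).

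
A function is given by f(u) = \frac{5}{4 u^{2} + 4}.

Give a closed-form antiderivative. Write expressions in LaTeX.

An antiderivative is F(u) = \frac{5 \operatorname{atan}{\left(u \right)}}{4}.

Differentiate the proposed F(u) back; it has to land on f(u) exactly.
Check: d/du[\frac{5 \operatorname{atan}{\left(u \right)}}{4}] = \frac{5}{4 u^{2} + 4} = f(u).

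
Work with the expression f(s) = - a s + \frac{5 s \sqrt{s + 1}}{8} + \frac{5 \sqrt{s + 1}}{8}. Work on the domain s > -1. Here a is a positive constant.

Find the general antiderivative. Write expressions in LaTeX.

F(s) = - \frac{2 a s^{2} - s^{2} \sqrt{s + 1} - 2 s \sqrt{s + 1} - \sqrt{s + 1}}{4} + C

Integrate term by term and add the pieces.
Check: d/ds[- \frac{2 a s^{2} - s^{2} \sqrt{s + 1} - 2 s \sqrt{s + 1} - \sqrt{s + 1}}{4}] = \frac{- 8 a s \sqrt{s + 1} + 5 s^{2} + 10 s + 5}{8 \sqrt{s + 1}}, which equals f(s).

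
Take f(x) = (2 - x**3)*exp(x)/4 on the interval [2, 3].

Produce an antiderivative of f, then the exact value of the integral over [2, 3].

f has the shape u'v + uv' for u = -x**3/4 + 3*x**2/4 - 3*x/2 + 2 and v = exp(x) — it is the derivative of the product u*v.
F(x) = (-x**3 + 3*x**2 - 6*x + 8)*exp(x)/4 is an antiderivative of f.
Check: d/dx[(-x**3 + 3*x**2 - 6*x + 8)*exp(x)/4] = -x**3*exp(x)/4 + exp(x)/2, which equals f(x).
F(3) = -5*exp(3)/2; F(2) = 0.
Integral = F(3) - F(2) = -5*exp(3)/2.

Antiderivative: F(x) = (-x**3 + 3*x**2 - 6*x + 8)*exp(x)/4; value = -5*exp(3)/2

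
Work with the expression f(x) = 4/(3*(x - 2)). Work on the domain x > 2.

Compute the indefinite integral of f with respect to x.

Recover f(x) by differentiating a candidate F(x); any mismatch rules it out.
Check: d/dx[4*log(3*x - 6)/3] = 4/(3*x - 6), which equals f(x).

F(x) = 4*log(3*x - 6)/3 + C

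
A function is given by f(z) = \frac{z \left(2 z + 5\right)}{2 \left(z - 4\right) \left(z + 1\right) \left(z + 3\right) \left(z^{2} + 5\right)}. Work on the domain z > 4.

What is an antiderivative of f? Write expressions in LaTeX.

An antiderivative is F(z) = \frac{26 \log{\left(z - 4 \right)}}{735} + \frac{\log{\left(z + 1 \right)}}{40} + \frac{3 \log{\left(z + 3 \right)}}{392} - \frac{5 \log{\left(z^{2} + 5 \right)}}{147} - \frac{11 \sqrt{5} \operatorname{atan}{\left(\frac{\sqrt{5} z}{5} \right)}}{588}.

Factor the denominator (2 \left(z - 4\right) \left(z + 1\right) \left(z + 3\right) \left(z^{2} + 5\right)) and decompose: f = - \frac{5 \left(8 z + 11\right)}{588 \left(z^{2} + 5\right)} + \frac{3}{392 \left(z + 3\right)} + \frac{1}{40 \left(z + 1\right)} + \frac{26}{735 \left(z - 4\right)}; each piece integrates to a log, atan, or power term.
Check: d/dz[\frac{26 \log{\left(z - 4 \right)}}{735} + \frac{\log{\left(z + 1 \right)}}{40} + \frac{3 \log{\left(z + 3 \right)}}{392} - \frac{5 \log{\left(z^{2} + 5 \right)}}{147} - \frac{11 \sqrt{5} \operatorname{atan}{\left(\frac{\sqrt{5} z}{5} \right)}}{588}] = \frac{2 z^{2} + 5 z}{2 z^{5} - 16 z^{3} - 24 z^{2} - 130 z - 120}, which equals f(z).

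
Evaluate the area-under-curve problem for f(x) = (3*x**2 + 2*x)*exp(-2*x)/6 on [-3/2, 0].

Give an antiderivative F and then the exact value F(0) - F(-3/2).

Antiderivative: F(x) = -x**2*exp(-2*x)/4 - 5*x*exp(-2*x)/12 - 5*exp(-2*x)/24; value = -5/24 + 7*exp(3)/48

f has the shape u'v + uv' for u = -x**2/4 - 5*x/12 - 5/24 and v = exp(-2*x) — it is the derivative of the product u*v.
F(x) = -x**2*exp(-2*x)/4 - 5*x*exp(-2*x)/12 - 5*exp(-2*x)/24 is an antiderivative of f.
Check: d/dx[-x**2*exp(-2*x)/4 - 5*x*exp(-2*x)/12 - 5*exp(-2*x)/24] = (3*x**2 + 2*x)*exp(-2*x)/6 = f(x).
F(0) = -5/24; F(-3/2) = -7*exp(3)/48.
Integral = F(0) - F(-3/2) = -5/24 + 7*exp(3)/48.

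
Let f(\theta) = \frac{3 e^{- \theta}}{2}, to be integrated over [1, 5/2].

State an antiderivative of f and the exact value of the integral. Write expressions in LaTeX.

A candidate is checked by its d/d\theta: the result must match f(\theta).
F(\theta) = - \frac{3 e^{- \theta}}{2} is an antiderivative of f.
Check: d/d\theta[- \frac{3 e^{- \theta}}{2}] = \frac{3 e^{- \theta}}{2} = f(\theta).
F(5/2) = - \frac{3}{2 e^{\frac{5}{2}}}; F(1) = - \frac{3}{2 e}.
Integral = F(5/2) - F(1) = - \frac{3}{2 e^{\frac{5}{2}}} + \frac{3}{2 e}.

Antiderivative: F(\theta) = - \frac{3 e^{- \theta}}{2}; value = - \frac{3}{2 e^{\frac{5}{2}}} + \frac{3}{2 e}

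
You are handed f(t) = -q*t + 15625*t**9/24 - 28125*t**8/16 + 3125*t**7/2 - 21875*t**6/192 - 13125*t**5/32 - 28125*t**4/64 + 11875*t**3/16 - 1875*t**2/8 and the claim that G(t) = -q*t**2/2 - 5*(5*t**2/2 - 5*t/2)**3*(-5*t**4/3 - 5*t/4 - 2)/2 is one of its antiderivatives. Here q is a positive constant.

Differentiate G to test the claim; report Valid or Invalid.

Valid. The derivative of G reproduces f.

d/dt[G] = -q*t + 15625*t**9/24 - 28125*t**8/16 + 3125*t**7/2 - 21875*t**6/192 - 13125*t**5/32 - 28125*t**4/64 + 11875*t**3/16 - 1875*t**2/8
This equals f(t) exactly, so the claim holds.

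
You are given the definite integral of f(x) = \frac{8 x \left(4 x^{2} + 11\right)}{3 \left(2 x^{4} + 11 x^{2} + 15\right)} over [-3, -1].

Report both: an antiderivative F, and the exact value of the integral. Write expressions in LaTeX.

Antiderivative: F(x) = \frac{4 \left(\log{\left(2 x^{2} + 5 \right)} + \log{\left(2 x^{2} + 6 \right)}\right)}{3}; value = - \frac{4 \log{\left(24 \right)}}{3} - \frac{4 \log{\left(23 \right)}}{3} + \frac{4 \log{\left(7 \right)}}{3} + \frac{4 \log{\left(8 \right)}}{3}

An antiderivative F(x) passes only if d/dx[F] lands on f(x) exactly.
F(x) = \frac{4 \left(\log{\left(2 x^{2} + 5 \right)} + \log{\left(2 x^{2} + 6 \right)}\right)}{3} is an antiderivative of f.
Check: d/dx[\frac{4 \left(\log{\left(2 x^{2} + 5 \right)} + \log{\left(2 x^{2} + 6 \right)}\right)}{3}] = \frac{32 x^{3} + 88 x}{6 x^{4} + 33 x^{2} + 45}, which equals f(x).
F(-1) = \frac{4 \log{\left(7 \right)}}{3} + \frac{4 \log{\left(8 \right)}}{3}; F(-3) = \frac{4 \log{\left(23 \right)}}{3} + \frac{4 \log{\left(24 \right)}}{3}.
Integral = F(-1) - F(-3) = - \frac{4 \log{\left(24 \right)}}{3} - \frac{4 \log{\left(23 \right)}}{3} + \frac{4 \log{\left(7 \right)}}{3} + \frac{4 \log{\left(8 \right)}}{3}.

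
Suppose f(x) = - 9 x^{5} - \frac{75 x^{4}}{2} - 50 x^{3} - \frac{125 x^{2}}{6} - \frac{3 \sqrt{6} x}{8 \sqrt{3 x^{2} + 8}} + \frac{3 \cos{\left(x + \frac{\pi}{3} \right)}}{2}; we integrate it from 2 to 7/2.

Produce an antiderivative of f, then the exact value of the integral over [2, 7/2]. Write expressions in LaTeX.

Integrate term by term and add the pieces.
F(x) = - \frac{3 x^{6}}{2} - \frac{15 x^{5}}{2} - \frac{25 x^{4}}{2} - \frac{125 x^{3}}{18} - \frac{3 \sqrt{\frac{x^{2}}{2} + \frac{4}{3}}}{4} + \frac{3 \sin{\left(x + \frac{\pi}{3} \right)}}{2} is an antiderivative of f.
Check: d/dx[- \frac{3 x^{6}}{2} - \frac{15 x^{5}}{2} - \frac{25 x^{4}}{2} - \frac{125 x^{3}}{18} - \frac{3 \sqrt{\frac{x^{2}}{2} + \frac{4}{3}}}{4} + \frac{3 \sin{\left(x + \frac{\pi}{3} \right)}}{2}] = \frac{- 216 x^{5} \sqrt{3 x^{2} + 8} - 900 x^{4} \sqrt{3 x^{2} + 8} - 1200 x^{3} \sqrt{3 x^{2} + 8} - 500 x^{2} \sqrt{3 x^{2} + 8} - 9 \sqrt{6} x + 36 \sqrt{3 x^{2} + 8} \cos{\left(x + \frac{\pi}{3} \right)}}{24 \sqrt{3 x^{2} + 8}}, which equals f(x).
F(7/2) = - \frac{10218313}{1152} - \frac{\sqrt{1074}}{16} + \frac{3 \sin{\left(\frac{\pi}{3} + \frac{7}{2} \right)}}{2}; F(2) = - \frac{5324}{9} - \frac{\sqrt{30}}{4} + \frac{3 \sin{\left(\frac{\pi}{3} + 2 \right)}}{2}.
Integral = F(7/2) - F(2) = - \frac{1059649}{128} - \frac{\sqrt{1074}}{16} + \frac{3 \sin{\left(\frac{\pi}{3} + \frac{7}{2} \right)}}{2} - \frac{3 \sin{\left(\frac{\pi}{3} + 2 \right)}}{2} + \frac{\sqrt{30}}{4}.

Antiderivative: F(x) = - \frac{3 x^{6}}{2} - \frac{15 x^{5}}{2} - \frac{25 x^{4}}{2} - \frac{125 x^{3}}{18} - \frac{3 \sqrt{\frac{x^{2}}{2} + \frac{4}{3}}}{4} + \frac{3 \sin{\left(x + \frac{\pi}{3} \right)}}{2}; value = - \frac{1059649}{128} - \frac{\sqrt{1074}}{16} + \frac{3 \sin{\left(\frac{\pi}{3} + \frac{7}{2} \right)}}{2} - \frac{3 \sin{\left(\frac{\pi}{3} + 2 \right)}}{2} + \frac{\sqrt{30}}{4}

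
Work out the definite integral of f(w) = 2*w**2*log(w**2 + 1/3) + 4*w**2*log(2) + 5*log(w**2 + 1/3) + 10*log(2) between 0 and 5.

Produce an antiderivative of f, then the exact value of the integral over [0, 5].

Antiderivative: F(w) = (18*w**3*log(4*w**2 + 4/3) - 12*w**3 + 135*w*log(4*w**2 + 4/3) - 258*w + 86*sqrt(3)*atan(sqrt(3)*w))/27; value = -310/3 + 86*sqrt(3)*atan(5*sqrt(3))/27 + 325*log(304/3)/3

The integrand splits into summands that can be handled one at a time.
F(w) = (18*w**3*log(4*w**2 + 4/3) - 12*w**3 + 135*w*log(4*w**2 + 4/3) - 258*w + 86*sqrt(3)*atan(sqrt(3)*w))/27 is an antiderivative of f.
Check: d/dw[(18*w**3*log(4*w**2 + 4/3) - 12*w**3 + 135*w*log(4*w**2 + 4/3) - 258*w + 86*sqrt(3)*atan(sqrt(3)*w))/27] = 2*w**2*log(w**2 + 1/3) + 4*w**2*log(2) + 5*log(w**2 + 1/3) + 10*log(2) = f(w).
F(5) = -310/3 + 86*sqrt(3)*atan(5*sqrt(3))/27 + 325*log(304/3)/3; F(0) = 0.
Integral = F(5) - F(0) = -310/3 + 86*sqrt(3)*atan(5*sqrt(3))/27 + 325*log(304/3)/3.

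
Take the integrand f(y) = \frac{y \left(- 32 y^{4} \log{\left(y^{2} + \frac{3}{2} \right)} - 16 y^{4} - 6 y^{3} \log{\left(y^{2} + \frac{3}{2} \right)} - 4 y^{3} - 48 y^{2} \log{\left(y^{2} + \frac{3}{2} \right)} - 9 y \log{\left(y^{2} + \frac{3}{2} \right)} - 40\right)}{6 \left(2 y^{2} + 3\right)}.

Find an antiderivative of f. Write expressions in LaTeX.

f has the shape u'v + uv' for u = - \frac{2 y^{4}}{3} - \frac{y^{3}}{6} - \frac{5}{3} and v = \log{\left(y^{2} + \frac{3}{2} \right)} — it is the derivative of the product u*v.
Check: d/dy[- \frac{2 \left(y^{4} + \frac{y^{3}}{4} + \frac{5}{2}\right) \log{\left(y^{2} + \frac{3}{2} \right)}}{3}] = \frac{- 32 y^{5} \log{\left(y^{2} + \frac{3}{2} \right)} - 16 y^{5} - 6 y^{4} \log{\left(y^{2} + \frac{3}{2} \right)} - 4 y^{4} - 48 y^{3} \log{\left(y^{2} + \frac{3}{2} \right)} - 9 y^{2} \log{\left(y^{2} + \frac{3}{2} \right)} - 40 y}{12 y^{2} + 18}, which equals f(y).

An antiderivative is F(y) = - \frac{2 \left(y^{4} + \frac{y^{3}}{4} + \frac{5}{2}\right) \log{\left(y^{2} + \frac{3}{2} \right)}}{3}.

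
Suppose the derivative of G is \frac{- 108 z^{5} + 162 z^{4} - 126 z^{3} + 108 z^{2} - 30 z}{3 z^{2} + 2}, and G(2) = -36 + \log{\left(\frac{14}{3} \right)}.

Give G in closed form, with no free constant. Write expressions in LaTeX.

G(z) = - 9 z^{4} + 18 z^{3} - 9 z^{2} + \log{\left(z^{2} + \frac{2}{3} \right)}

For G(z) to be correct, d/dz[G] must agree with the stated G'(z) identically.
A general antiderivative is - \left(- 3 z^{2} + 3 z\right)^{2} + \log{\left(z^{2} + \frac{2}{3} \right)} + C.
The condition gives C = -36 + \log{\left(\frac{14}{3} \right)} - (-36 + \log{\left(\frac{14}{3} \right)}) = 0.
So G(z) = - 9 z^{4} + 18 z^{3} - 9 z^{2} + \log{\left(z^{2} + \frac{2}{3} \right)}.
Check: d/dz[- 9 z^{4} + 18 z^{3} - 9 z^{2} + \log{\left(z^{2} + \frac{2}{3} \right)}] = \frac{- 108 z^{5} + 162 z^{4} - 126 z^{3} + 108 z^{2} - 30 z}{3 z^{2} + 2} = G'(z).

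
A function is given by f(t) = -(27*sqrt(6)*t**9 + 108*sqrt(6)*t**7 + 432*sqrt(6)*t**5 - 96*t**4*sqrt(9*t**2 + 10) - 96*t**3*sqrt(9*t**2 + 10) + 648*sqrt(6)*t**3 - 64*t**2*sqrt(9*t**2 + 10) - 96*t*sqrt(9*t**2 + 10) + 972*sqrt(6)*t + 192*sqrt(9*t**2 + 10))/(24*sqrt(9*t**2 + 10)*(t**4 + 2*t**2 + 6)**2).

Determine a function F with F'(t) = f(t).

Differentiate the proposed F(t) back; it has to land on f(t) exactly.
Check: d/dt[(-3*sqrt(6)*t**4*sqrt(9*t**2 + 10) - 6*sqrt(6)*t**2*sqrt(9*t**2 + 10) - 32*t - 18*sqrt(6)*sqrt(9*t**2 + 10) - 24)/(24*t**4 + 48*t**2 + 144)] = (-27*sqrt(6)*t**9 - 108*sqrt(6)*t**7 - 432*sqrt(6)*t**5 + 96*t**4*sqrt(9*t**2 + 10) + 96*t**3*sqrt(9*t**2 + 10) - 648*sqrt(6)*t**3 + 64*t**2*sqrt(9*t**2 + 10) + 96*t*sqrt(9*t**2 + 10) - 972*sqrt(6)*t - 192*sqrt(9*t**2 + 10))/(24*t**8*sqrt(9*t**2 + 10) + 96*t**6*sqrt(9*t**2 + 10) + 384*t**4*sqrt(9*t**2 + 10) + 576*t**2*sqrt(9*t**2 + 10) + 864*sqrt(9*t**2 + 10)), which equals f(t).

An antiderivative is F(t) = (-3*sqrt(6)*t**4*sqrt(9*t**2 + 10) - 6*sqrt(6)*t**2*sqrt(9*t**2 + 10) - 32*t - 18*sqrt(6)*sqrt(9*t**2 + 10) - 24)/(24*t**4 + 48*t**2 + 144).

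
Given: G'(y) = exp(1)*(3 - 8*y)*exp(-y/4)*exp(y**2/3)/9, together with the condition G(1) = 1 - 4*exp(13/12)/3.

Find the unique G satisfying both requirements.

G(y) = 1 - 4*exp(1)*exp(-y/4)*exp(y**2/3)/3

G'(y) matches the chain-rule pattern g'(h)*h' with inner function h(y) = y**2/3 - y/4 + 1; substituting u = h(y) collapses the integral.
A general antiderivative is -4*exp(y**2/3 - y/4 + 1)/3 + C.
The condition gives C = 1 - 4*exp(13/12)/3 - (-4*exp(13/12)/3) = 1.
So G(y) = 1 - 4*exp(1)*exp(-y/4)*exp(y**2/3)/3.
Check: d/dy[1 - 4*exp(1)*exp(-y/4)*exp(y**2/3)/3] = (-8*exp(1)*y*exp(y**2/3) + 3*exp(1)*exp(y**2/3))*exp(-y/4)/9, which equals G'(y).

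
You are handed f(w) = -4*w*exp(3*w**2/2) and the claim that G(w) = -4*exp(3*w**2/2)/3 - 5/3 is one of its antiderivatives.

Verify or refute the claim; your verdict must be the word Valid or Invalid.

d/dw[G] = -4*w*exp(3*w**2/2)
This equals f(w) exactly, so the claim holds.

Valid: G'(w) = f(w).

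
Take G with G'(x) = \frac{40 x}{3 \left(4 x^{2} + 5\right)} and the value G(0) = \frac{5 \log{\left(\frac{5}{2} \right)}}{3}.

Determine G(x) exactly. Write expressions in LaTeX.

The substitution u = 2 x^{2} + \frac{5}{2} works: G'(x) is exactly (dG/du)*(du/dx) for that inner function.
A general antiderivative is \frac{5 \log{\left(2 x^{2} + \frac{5}{2} \right)}}{3} + C.
The condition gives C = \frac{5 \log{\left(\frac{5}{2} \right)}}{3} - (\frac{5 \log{\left(\frac{5}{2} \right)}}{3}) = 0.
So G(x) = \frac{5 \log{\left(2 x^{2} + \frac{5}{2} \right)}}{3}.
Check: d/dx[\frac{5 \log{\left(2 x^{2} + \frac{5}{2} \right)}}{3}] = \frac{40 x}{12 x^{2} + 15}, which equals G'(x).

G(x) = \frac{5 \log{\left(2 x^{2} + \frac{5}{2} \right)}}{3}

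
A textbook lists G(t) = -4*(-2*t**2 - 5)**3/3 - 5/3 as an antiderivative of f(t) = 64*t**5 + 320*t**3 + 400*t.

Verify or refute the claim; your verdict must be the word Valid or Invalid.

d/dt[G] = 64*t**5 + 320*t**3 + 400*t
This equals f(t) exactly, so the claim holds.

Valid - differentiating G returns exactly f.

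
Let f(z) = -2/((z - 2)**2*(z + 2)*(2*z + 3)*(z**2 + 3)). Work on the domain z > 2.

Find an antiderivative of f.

Factor the denominator ((z - 2)**2*(z + 2)*(2*z + 3)*(z**2 + 3)) and decompose: f = 2*(z - 12)/(1029*(z**2 + 3)) - 64/(1029*(2*z + 3)) + 1/(56*(z + 2)) + 31/(2744*(z - 2)) - 1/(98*(z - 2)**2); each piece integrates to a log, atan, or power term.
Check: d/dz[(93*(z - 2)*log(z - 2) - 256*(z - 2)*log(z + 3/2) + 147*(z - 2)*log(z + 2) + 8*(z - 2)*log(z**2 + 3) - 64*sqrt(3)*(z - 2)*atan(sqrt(3)*z/3) + 84)/(8232*(z - 2))] = -2/(2*z**6 - z**5 - 8*z**4 + z**3 - 18*z**2 + 12*z + 72), which equals f(z).

An antiderivative is F(z) = (93*(z - 2)*log(z - 2) - 256*(z - 2)*log(z + 3/2) + 147*(z - 2)*log(z + 2) + 8*(z - 2)*log(z**2 + 3) - 64*sqrt(3)*(z - 2)*atan(sqrt(3)*z/3) + 84)/(8232*(z - 2)).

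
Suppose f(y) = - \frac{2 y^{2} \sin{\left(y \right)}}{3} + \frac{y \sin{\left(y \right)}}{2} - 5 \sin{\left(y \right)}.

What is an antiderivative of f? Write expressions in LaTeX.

Integrate term by term and add the pieces.
Check: d/dy[\frac{2 y^{2} \cos{\left(y \right)}}{3} - \frac{4 y \sin{\left(y \right)}}{3} - \frac{y \cos{\left(y \right)}}{2} + \frac{\sin{\left(y \right)}}{2} + \frac{11 \cos{\left(y \right)}}{3}] = - \frac{2 y^{2} \sin{\left(y \right)}}{3} + \frac{y \sin{\left(y \right)}}{2} - 5 \sin{\left(y \right)} = f(y).

An antiderivative is F(y) = \frac{2 y^{2} \cos{\left(y \right)}}{3} - \frac{4 y \sin{\left(y \right)}}{3} - \frac{y \cos{\left(y \right)}}{2} + \frac{\sin{\left(y \right)}}{2} + \frac{11 \cos{\left(y \right)}}{3}.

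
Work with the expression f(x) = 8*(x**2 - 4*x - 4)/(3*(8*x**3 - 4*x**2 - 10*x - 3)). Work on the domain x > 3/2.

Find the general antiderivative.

F(x) = (-62*x*log(x - 3/2) + 94*x*log(x + 1/2) - 31*log(x - 3/2) + 47*log(x + 1/2) - 28)/(48*(2*x + 1)) + C

Factor the denominator (3*(2*x - 3)*(2*x + 1)**2) and decompose: f = 47/(24*(2*x + 1)) + 7/(6*(2*x + 1)**2) - 31/(24*(2*x - 3)); each piece integrates to a log, atan, or power term.
Check: d/dx[(-62*x*log(x - 3/2) + 94*x*log(x + 1/2) - 31*log(x - 3/2) + 47*log(x + 1/2) - 28)/(48*(2*x + 1))] = (8*x**2 - 32*x - 32)/(24*x**3 - 12*x**2 - 30*x - 9), which equals f(x).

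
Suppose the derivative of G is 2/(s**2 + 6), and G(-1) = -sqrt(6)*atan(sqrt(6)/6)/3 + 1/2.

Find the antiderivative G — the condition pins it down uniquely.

G(s) = (2*sqrt(6)*atan(sqrt(6)*s/6) + 3)/6

The proposed G(s) is checked by its d/ds: the result must match the given G'(s).
A general antiderivative is sqrt(6)*atan(sqrt(6)*s/6)/3 + C.
The condition gives C = -sqrt(6)*atan(sqrt(6)/6)/3 + 1/2 - (-sqrt(6)*atan(sqrt(6)/6)/3) = 1/2.
So G(s) = (2*sqrt(6)*atan(sqrt(6)*s/6) + 3)/6.
Check: d/ds[(2*sqrt(6)*atan(sqrt(6)*s/6) + 3)/6] = 2/(s**2 + 6) = G'(s).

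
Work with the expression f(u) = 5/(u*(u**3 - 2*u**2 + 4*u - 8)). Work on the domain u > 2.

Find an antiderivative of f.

Factor the denominator (u*(u - 2)*(u**2 + 4)) and decompose: f = 5*(u - 2)/(16*(u**2 + 4)) + 5/(16*(u - 2)) - 5/(8*u); each piece integrates to a log, atan, or power term.
Check: d/du[-5*log(u)/8 + 5*log(u - 2)/16 + 5*log(u**2 + 4)/32 - 5*atan(u/2)/16] = 5/(u**4 - 2*u**3 + 4*u**2 - 8*u), which equals f(u).

An antiderivative is F(u) = -5*log(u)/8 + 5*log(u - 2)/16 + 5*log(u**2 + 4)/32 - 5*atan(u/2)/16.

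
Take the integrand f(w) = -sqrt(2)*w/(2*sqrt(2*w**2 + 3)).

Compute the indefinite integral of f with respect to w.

F(w) = -sqrt(2)*sqrt(2*w**2 + 3)/4 + C

f matches the chain-rule pattern g'(h)*h' with inner function h(w) = w**2 + 3/2; substituting u = h(w) collapses the integral.
Check: d/dw[-sqrt(2)*sqrt(2*w**2 + 3)/4] = -sqrt(2)*w/(2*sqrt(2*w**2 + 3)) = f(w).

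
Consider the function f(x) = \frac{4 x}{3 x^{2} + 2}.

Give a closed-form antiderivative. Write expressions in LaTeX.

f matches the chain-rule pattern g'(h)*h' with inner function h(x) = \frac{3 x^{2}}{2} + 1; substituting u = h(x) collapses the integral.
Check: d/dx[\frac{2 \log{\left(\frac{3 x^{2}}{2} + 1 \right)}}{3}] = \frac{4 x}{3 x^{2} + 2} = f(x).

An antiderivative is F(x) = \frac{2 \log{\left(\frac{3 x^{2}}{2} + 1 \right)}}{3}.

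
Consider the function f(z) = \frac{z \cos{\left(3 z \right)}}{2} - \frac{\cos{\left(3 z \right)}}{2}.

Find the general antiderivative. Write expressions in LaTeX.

The integrand splits into summands that can be handled one at a time.
Check: d/dz[\frac{z \sin{\left(3 z \right)}}{6} - \frac{\sin{\left(3 z \right)}}{6} + \frac{\cos{\left(3 z \right)}}{18}] = \frac{z \cos{\left(3 z \right)}}{2} - \frac{\cos{\left(3 z \right)}}{2} = f(z).

F(z) = \frac{z \sin{\left(3 z \right)}}{6} - \frac{\sin{\left(3 z \right)}}{6} + \frac{\cos{\left(3 z \right)}}{18} + C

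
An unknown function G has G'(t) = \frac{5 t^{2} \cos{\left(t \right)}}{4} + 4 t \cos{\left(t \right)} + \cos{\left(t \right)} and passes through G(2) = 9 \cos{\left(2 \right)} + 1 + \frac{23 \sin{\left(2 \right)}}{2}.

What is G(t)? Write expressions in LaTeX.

G(t) = \frac{5 t^{2} \sin{\left(t \right)}}{4} + 4 t \sin{\left(t \right)} + \frac{5 t \cos{\left(t \right)}}{2} - \frac{3 \sin{\left(t \right)}}{2} + 4 \cos{\left(t \right)} + 1

The integrand splits into summands that can be handled one at a time.
A general antiderivative is \frac{5 t^{2} \sin{\left(t \right)}}{4} + 4 t \sin{\left(t \right)} + \frac{5 t \cos{\left(t \right)}}{2} - \frac{3 \sin{\left(t \right)}}{2} + 4 \cos{\left(t \right)} + C.
The condition gives C = 9 \cos{\left(2 \right)} + 1 + \frac{23 \sin{\left(2 \right)}}{2} - (9 \cos{\left(2 \right)} + \frac{23 \sin{\left(2 \right)}}{2}) = 1.
So G(t) = \frac{5 t^{2} \sin{\left(t \right)}}{4} + 4 t \sin{\left(t \right)} + \frac{5 t \cos{\left(t \right)}}{2} - \frac{3 \sin{\left(t \right)}}{2} + 4 \cos{\left(t \right)} + 1.
Check: d/dt[\frac{5 t^{2} \sin{\left(t \right)}}{4} + 4 t \sin{\left(t \right)} + \frac{5 t \cos{\left(t \right)}}{2} - \frac{3 \sin{\left(t \right)}}{2} + 4 \cos{\left(t \right)} + 1] = \frac{5 t^{2} \cos{\left(t \right)}}{4} + 4 t \cos{\left(t \right)} + \cos{\left(t \right)} = G'(t).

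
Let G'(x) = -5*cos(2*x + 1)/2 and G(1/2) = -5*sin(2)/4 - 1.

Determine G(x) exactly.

G(x) = -5*sin(2*x + 1)/4 - 1

Check a candidate G(x) by differentiating: d/dx[G] must match the given G'(x).
A general antiderivative is -5*sin(2*x + 1)/4 + C.
The condition gives C = -5*sin(2)/4 - 1 - (-5*sin(2)/4) = -1.
So G(x) = -5*sin(2*x + 1)/4 - 1.
Check: d/dx[-5*sin(2*x + 1)/4 - 1] = -5*cos(2*x + 1)/2 = G'(x).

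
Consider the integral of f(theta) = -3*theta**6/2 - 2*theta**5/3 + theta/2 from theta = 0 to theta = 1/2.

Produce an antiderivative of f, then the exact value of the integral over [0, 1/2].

Antiderivative: F(theta) = -3*theta**7/14 - theta**6/9 + theta**2/4; value = 953/16128

The integrand splits into summands that can be handled one at a time.
F(theta) = -3*theta**7/14 - theta**6/9 + theta**2/4 is an antiderivative of f.
Check: d/dtheta[-3*theta**7/14 - theta**6/9 + theta**2/4] = -3*theta**6/2 - 2*theta**5/3 + theta/2 = f(theta).
F(1/2) = 953/16128; F(0) = 0.
Integral = F(1/2) - F(0) = 953/16128.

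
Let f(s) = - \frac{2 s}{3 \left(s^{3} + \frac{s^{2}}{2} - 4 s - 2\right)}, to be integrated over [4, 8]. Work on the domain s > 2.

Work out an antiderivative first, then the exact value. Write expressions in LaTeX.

Antiderivative: F(s) = - \frac{2 \left(3 \log{\left(s - 2 \right)} + 2 \log{\left(s + \frac{1}{2} \right)} - 5 \log{\left(s + 2 \right)}\right)}{45}; value = - \frac{16 \log{\left(6 \right)}}{45} - \frac{4 \log{\left(\frac{17}{2} \right)}}{45} + \frac{2 \log{\left(2 \right)}}{15} + \frac{4 \log{\left(\frac{9}{2} \right)}}{45} + \frac{2 \log{\left(10 \right)}}{9}

The denominator factors as 3 \left(s - 2\right) \left(s + 2\right) \left(2 s + 1\right); partial fractions split f into directly integrable pieces: - \frac{8}{45 \left(2 s + 1\right)} + \frac{2}{9 \left(s + 2\right)} - \frac{2}{15 \left(s - 2\right)}.
F(s) = - \frac{2 \left(3 \log{\left(s - 2 \right)} + 2 \log{\left(s + \frac{1}{2} \right)} - 5 \log{\left(s + 2 \right)}\right)}{45} is an antiderivative of f.
Check: d/ds[- \frac{2 \left(3 \log{\left(s - 2 \right)} + 2 \log{\left(s + \frac{1}{2} \right)} - 5 \log{\left(s + 2 \right)}\right)}{45}] = - \frac{4 s}{6 s^{3} + 3 s^{2} - 24 s - 12}, which equals f(s).
F(8) = - \frac{2 \log{\left(6 \right)}}{15} - \frac{4 \log{\left(\frac{17}{2} \right)}}{45} + \frac{2 \log{\left(10 \right)}}{9}; F(4) = - \frac{4 \log{\left(\frac{9}{2} \right)}}{45} - \frac{2 \log{\left(2 \right)}}{15} + \frac{2 \log{\left(6 \right)}}{9}.
Integral = F(8) - F(4) = - \frac{16 \log{\left(6 \right)}}{45} - \frac{4 \log{\left(\frac{17}{2} \right)}}{45} + \frac{2 \log{\left(2 \right)}}{15} + \frac{4 \log{\left(\frac{9}{2} \right)}}{45} + \frac{2 \log{\left(10 \right)}}{9}.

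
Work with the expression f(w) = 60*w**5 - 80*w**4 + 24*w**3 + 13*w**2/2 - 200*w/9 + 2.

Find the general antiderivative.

Recognize the product-rule pattern: f = u'v + uv' with u = -4*w**3 - 4*w/3 - 3, v = -5*w**3/2 + 4*w**2 - 2*w/3, so integration by parts undoes it.
Check: d/dw[10*w**6 - 16*w**5 + 6*w**4 + 13*w**3/6 - 100*w**2/9 + 2*w] = 60*w**5 - 80*w**4 + 24*w**3 + 13*w**2/2 - 200*w/9 + 2 = f(w).

F(w) = 10*w**6 - 16*w**5 + 6*w**4 + 13*w**3/6 - 100*w**2/9 + 2*w + C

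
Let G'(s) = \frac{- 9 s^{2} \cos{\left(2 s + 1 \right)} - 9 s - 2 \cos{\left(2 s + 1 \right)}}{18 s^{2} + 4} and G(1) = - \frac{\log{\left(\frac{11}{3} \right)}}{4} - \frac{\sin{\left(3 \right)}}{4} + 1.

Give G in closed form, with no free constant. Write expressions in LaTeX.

G(s) = - \frac{\log{\left(3 s^{2} + \frac{2}{3} \right)} + \sin{\left(2 s + 1 \right)} - 4}{4}

The proposed G(s) is checked by its d/ds: the result must match the given G'(s).
A general antiderivative is - \frac{\log{\left(3 s^{2} + \frac{2}{3} \right)}}{4} - \frac{\sin{\left(2 s + 1 \right)}}{4} + C.
The condition gives C = - \frac{\log{\left(\frac{11}{3} \right)}}{4} - \frac{\sin{\left(3 \right)}}{4} + 1 - (- \frac{\log{\left(\frac{11}{3} \right)}}{4} - \frac{\sin{\left(3 \right)}}{4}) = 1.
So G(s) = - \frac{\log{\left(3 s^{2} + \frac{2}{3} \right)} + \sin{\left(2 s + 1 \right)} - 4}{4}.
Check: d/ds[- \frac{\log{\left(3 s^{2} + \frac{2}{3} \right)} + \sin{\left(2 s + 1 \right)} - 4}{4}] = \frac{- 9 s^{2} \cos{\left(2 s + 1 \right)} - 9 s - 2 \cos{\left(2 s + 1 \right)}}{18 s^{2} + 4} = G'(s).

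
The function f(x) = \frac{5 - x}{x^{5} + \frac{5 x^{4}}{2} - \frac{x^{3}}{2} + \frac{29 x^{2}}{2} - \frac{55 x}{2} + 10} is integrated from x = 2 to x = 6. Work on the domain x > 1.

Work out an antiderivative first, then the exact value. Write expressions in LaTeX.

Factor the denominator (\left(x - 1\right) \left(x + 4\right) \left(2 x - 1\right) \left(x^{2} + 5\right)) and decompose: f = \frac{2 x}{21 \left(x^{2} + 5\right)} - \frac{16}{21 \left(2 x - 1\right)} + \frac{2}{105 \left(x + 4\right)} + \frac{4}{15 \left(x - 1\right)}; each piece integrates to a log, atan, or power term.
F(x) = \frac{28 \log{\left(x - 1 \right)} - 40 \log{\left(x - \frac{1}{2} \right)} + 2 \log{\left(x + 4 \right)} + 5 \log{\left(x^{2} + 5 \right)}}{105} is an antiderivative of f.
Check: d/dx[\frac{28 \log{\left(x - 1 \right)} - 40 \log{\left(x - \frac{1}{2} \right)} + 2 \log{\left(x + 4 \right)} + 5 \log{\left(x^{2} + 5 \right)}}{105}] = \frac{10 - 2 x}{2 x^{5} + 5 x^{4} - x^{3} + 29 x^{2} - 55 x + 20}, which equals f(x).
F(6) = - \frac{8 \log{\left(\frac{11}{2} \right)}}{21} + \frac{2 \log{\left(10 \right)}}{105} + \frac{\log{\left(41 \right)}}{21} + \frac{4 \log{\left(5 \right)}}{15}; F(2) = - \frac{8 \log{\left(\frac{3}{2} \right)}}{21} + \frac{2 \log{\left(6 \right)}}{105} + \frac{\log{\left(9 \right)}}{21}.
Integral = F(6) - F(2) = - \frac{8 \log{\left(\frac{11}{2} \right)}}{21} - \frac{\log{\left(9 \right)}}{21} - \frac{2 \log{\left(6 \right)}}{105} + \frac{2 \log{\left(10 \right)}}{105} + \frac{8 \log{\left(\frac{3}{2} \right)}}{21} + \frac{\log{\left(41 \right)}}{21} + \frac{4 \log{\left(5 \right)}}{15}.

Antiderivative: F(x) = \frac{28 \log{\left(x - 1 \right)} - 40 \log{\left(x - \frac{1}{2} \right)} + 2 \log{\left(x + 4 \right)} + 5 \log{\left(x^{2} + 5 \right)}}{105}; value = - \frac{8 \log{\left(\frac{11}{2} \right)}}{21} - \frac{\log{\left(9 \right)}}{21} - \frac{2 \log{\left(6 \right)}}{105} + \frac{2 \log{\left(10 \right)}}{105} + \frac{8 \log{\left(\frac{3}{2} \right)}}{21} + \frac{\log{\left(41 \right)}}{21} + \frac{4 \log{\left(5 \right)}}{15}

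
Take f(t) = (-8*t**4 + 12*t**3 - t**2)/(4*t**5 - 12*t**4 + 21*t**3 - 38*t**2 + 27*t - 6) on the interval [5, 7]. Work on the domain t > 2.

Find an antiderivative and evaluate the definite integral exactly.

Factor the denominator ((t - 2)*(2*t - 1)**2*(t**2 + 3)) and decompose: f = -3*(477*t + 674)/(1183*(t**2 + 3)) - 74/(169*(2*t - 1)) - 2/(13*(2*t - 1)**2) - 4/(7*(t - 2)); each piece integrates to a log, atan, or power term.
F(t) = -4*log(t - 2)/7 - 37*log(t - 1/2)/169 - 1431*log(t**2 + 3)/2366 - 674*sqrt(3)*atan(sqrt(3)*t/3)/1183 + 1/(26*t - 13) is an antiderivative of f.
Check: d/dt[-4*log(t - 2)/7 - 37*log(t - 1/2)/169 - 1431*log(t**2 + 3)/2366 - 674*sqrt(3)*atan(sqrt(3)*t/3)/1183 + 1/(26*t - 13)] = (-8*t**4 + 12*t**3 - t**2)/(4*t**5 - 12*t**4 + 21*t**3 - 38*t**2 + 27*t - 6) = f(t).
F(7) = -1431*log(52)/2366 - 674*sqrt(3)*atan(7*sqrt(3)/3)/1183 - 4*log(5)/7 - 37*log(13/2)/169 + 1/169; F(5) = -1431*log(28)/2366 - 674*sqrt(3)*atan(5*sqrt(3)/3)/1183 - 4*log(3)/7 - 37*log(9/2)/169 + 1/117.
Integral = F(7) - F(5) = -1431*log(52)/2366 - 674*sqrt(3)*atan(7*sqrt(3)/3)/1183 - 4*log(5)/7 - 37*log(13/2)/169 - 4/1521 + 37*log(9/2)/169 + 4*log(3)/7 + 674*sqrt(3)*atan(5*sqrt(3)/3)/1183 + 1431*log(28)/2366.

Antiderivative: F(t) = -4*log(t - 2)/7 - 37*log(t - 1/2)/169 - 1431*log(t**2 + 3)/2366 - 674*sqrt(3)*atan(sqrt(3)*t/3)/1183 + 1/(26*t - 13); value = -1431*log(52)/2366 - 674*sqrt(3)*atan(7*sqrt(3)/3)/1183 - 4*log(5)/7 - 37*log(13/2)/169 - 4/1521 + 37*log(9/2)/169 + 4*log(3)/7 + 674*sqrt(3)*atan(5*sqrt(3)/3)/1183 + 1431*log(28)/2366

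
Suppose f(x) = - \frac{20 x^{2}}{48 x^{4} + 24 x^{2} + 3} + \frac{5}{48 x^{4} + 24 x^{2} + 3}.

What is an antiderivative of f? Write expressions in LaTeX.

Recognize the product-rule pattern: f = u'v + uv' with u = \frac{5 x}{3}, v = \frac{1}{4 x^{2} + 1}, so integration by parts undoes it.
Check: d/dx[\frac{5 x}{3 \left(4 x^{2} + 1\right)}] = \frac{5 - 20 x^{2}}{48 x^{4} + 24 x^{2} + 3}, which equals f(x).

An antiderivative is F(x) = \frac{5 x}{3 \left(4 x^{2} + 1\right)}.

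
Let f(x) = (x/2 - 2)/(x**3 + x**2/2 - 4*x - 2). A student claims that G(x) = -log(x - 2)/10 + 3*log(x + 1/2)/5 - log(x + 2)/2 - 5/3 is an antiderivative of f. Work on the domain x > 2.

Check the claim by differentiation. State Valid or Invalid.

d/dx[G] = (x - 4)/(2*x**3 + x**2 - 8*x - 4)
This equals f(x) exactly, so the claim holds.

Valid: G'(x) = f(x).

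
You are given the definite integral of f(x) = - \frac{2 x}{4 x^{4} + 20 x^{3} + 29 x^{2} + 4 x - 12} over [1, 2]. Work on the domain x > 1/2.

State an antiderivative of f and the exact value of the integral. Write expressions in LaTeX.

The denominator factors as \left(x + 2\right)^{2} \left(2 x - 1\right) \left(2 x + 3\right); partial fractions split f into directly integrable pieces: - \frac{3}{2 x + 3} - \frac{1}{25 \left(2 x - 1\right)} + \frac{38}{25 \left(x + 2\right)} + \frac{4}{5 \left(x + 2\right)^{2}}.
F(x) = \frac{- x \log{\left(x - \frac{1}{2} \right)} - 75 x \log{\left(x + \frac{3}{2} \right)} + 76 x \log{\left(x + 2 \right)} - 2 \log{\left(x - \frac{1}{2} \right)} - 150 \log{\left(x + \frac{3}{2} \right)} + 152 \log{\left(x + 2 \right)} - 40}{50 \left(x + 2\right)} is an antiderivative of f.
Check: d/dx[\frac{- x \log{\left(x - \frac{1}{2} \right)} - 75 x \log{\left(x + \frac{3}{2} \right)} + 76 x \log{\left(x + 2 \right)} - 2 \log{\left(x - \frac{1}{2} \right)} - 150 \log{\left(x + \frac{3}{2} \right)} + 152 \log{\left(x + 2 \right)} - 40}{50 \left(x + 2\right)}] = - \frac{2 x}{4 x^{4} + 20 x^{3} + 29 x^{2} + 4 x - 12} = f(x).
F(2) = - \frac{3 \log{\left(\frac{7}{2} \right)}}{2} - \frac{1}{5} - \frac{\log{\left(\frac{3}{2} \right)}}{50} + \frac{38 \log{\left(4 \right)}}{25}; F(1) = - \frac{3 \log{\left(\frac{5}{2} \right)}}{2} - \frac{4}{15} + \frac{\log{\left(2 \right)}}{50} + \frac{38 \log{\left(3 \right)}}{25}.
Integral = F(2) - F(1) = - \frac{3 \log{\left(\frac{7}{2} \right)}}{2} - \frac{38 \log{\left(3 \right)}}{25} - \frac{\log{\left(2 \right)}}{50} - \frac{\log{\left(\frac{3}{2} \right)}}{50} + \frac{1}{15} + \frac{3 \log{\left(\frac{5}{2} \right)}}{2} + \frac{38 \log{\left(4 \right)}}{25}.

Antiderivative: F(x) = \frac{- x \log{\left(x - \frac{1}{2} \right)} - 75 x \log{\left(x + \frac{3}{2} \right)} + 76 x \log{\left(x + 2 \right)} - 2 \log{\left(x - \frac{1}{2} \right)} - 150 \log{\left(x + \frac{3}{2} \right)} + 152 \log{\left(x + 2 \right)} - 40}{50 \left(x + 2\right)}; value = - \frac{3 \log{\left(\frac{7}{2} \right)}}{2} - \frac{38 \log{\left(3 \right)}}{25} - \frac{\log{\left(2 \right)}}{50} - \frac{\log{\left(\frac{3}{2} \right)}}{50} + \frac{1}{15} + \frac{3 \log{\left(\frac{5}{2} \right)}}{2} + \frac{38 \log{\left(4 \right)}}{25}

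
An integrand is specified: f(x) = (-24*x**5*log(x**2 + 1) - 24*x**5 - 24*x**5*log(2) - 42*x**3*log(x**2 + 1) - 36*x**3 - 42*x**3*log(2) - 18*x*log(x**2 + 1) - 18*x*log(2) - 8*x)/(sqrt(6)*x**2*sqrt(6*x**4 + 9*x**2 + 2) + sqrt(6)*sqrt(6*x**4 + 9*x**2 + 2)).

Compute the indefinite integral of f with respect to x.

F(x) = -sqrt(6)*sqrt(6*x**4 + 9*x**2 + 2)*log(2*x**2 + 2)/3 + C

f has the shape u'v + uv' for u = -2*sqrt(x**4 + 3*x**2/2 + 1/3) and v = log(2*x**2 + 2) — it is the derivative of the product u*v.
Check: d/dx[-sqrt(6)*sqrt(6*x**4 + 9*x**2 + 2)*log(2*x**2 + 2)/3] = (-12*sqrt(6)*x**5*log(x**2 + 1) - 12*sqrt(6)*x**5 - 12*sqrt(6)*x**5*log(2) - 21*sqrt(6)*x**3*log(x**2 + 1) - 18*sqrt(6)*x**3 - 21*sqrt(6)*x**3*log(2) - 9*sqrt(6)*x*log(x**2 + 1) - 9*sqrt(6)*x*log(2) - 4*sqrt(6)*x)/(3*x**2*sqrt(6*x**4 + 9*x**2 + 2) + 3*sqrt(6*x**4 + 9*x**2 + 2)), which equals f(x).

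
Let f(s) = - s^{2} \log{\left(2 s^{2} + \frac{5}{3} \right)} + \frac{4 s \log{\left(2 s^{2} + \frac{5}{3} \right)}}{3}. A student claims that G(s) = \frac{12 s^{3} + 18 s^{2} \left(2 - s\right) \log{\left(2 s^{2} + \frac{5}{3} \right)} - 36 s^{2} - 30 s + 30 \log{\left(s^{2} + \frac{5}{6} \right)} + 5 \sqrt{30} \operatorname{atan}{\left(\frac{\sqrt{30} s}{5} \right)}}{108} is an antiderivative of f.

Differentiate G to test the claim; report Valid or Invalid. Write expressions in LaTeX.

d/ds[G] = - \frac{s^{2} \log{\left(2 s^{2} + \frac{5}{3} \right)}}{2} + \frac{2 s \log{\left(2 s^{2} + \frac{5}{3} \right)}}{3}
d/ds[G] - f(s) = \frac{s^{2} \log{\left(2 s^{2} + \frac{5}{3} \right)}}{2} - \frac{2 s \log{\left(2 s^{2} + \frac{5}{3} \right)}}{3} != 0.

Invalid: d/ds[G] - f = \frac{s^{2} \log{\left(2 s^{2} + \frac{5}{3} \right)}}{2} - \frac{2 s \log{\left(2 s^{2} + \frac{5}{3} \right)}}{3}, which is not 0.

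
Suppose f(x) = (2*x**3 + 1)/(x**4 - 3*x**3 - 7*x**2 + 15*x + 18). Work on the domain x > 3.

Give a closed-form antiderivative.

An antiderivative is F(x) = (117*(x - 3)*log(x - 3) - 5*(x - 3)*log(x + 1) + 48*(x - 3)*log(x + 2) - 220)/(80*(x - 3)).

Factor the denominator ((x - 3)**2*(x + 1)*(x + 2)) and decompose: f = 3/(5*(x + 2)) - 1/(16*(x + 1)) + 117/(80*(x - 3)) + 11/(4*(x - 3)**2); each piece integrates to a log, atan, or power term.
Check: d/dx[(117*(x - 3)*log(x - 3) - 5*(x - 3)*log(x + 1) + 48*(x - 3)*log(x + 2) - 220)/(80*(x - 3))] = (2*x**3 + 1)/(x**4 - 3*x**3 - 7*x**2 + 15*x + 18) = f(x).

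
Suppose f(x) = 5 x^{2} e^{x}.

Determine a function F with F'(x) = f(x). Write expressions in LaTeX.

An antiderivative is F(x) = \left(5 x^{2} - 10 x + 10\right) e^{x}.

f has the shape u'v + uv' for u = 5 x^{2} - 10 x + 10 and v = e^{x} — it is the derivative of the product u*v.
Check: d/dx[\left(5 x^{2} - 10 x + 10\right) e^{x}] = 5 x^{2} e^{x} = f(x).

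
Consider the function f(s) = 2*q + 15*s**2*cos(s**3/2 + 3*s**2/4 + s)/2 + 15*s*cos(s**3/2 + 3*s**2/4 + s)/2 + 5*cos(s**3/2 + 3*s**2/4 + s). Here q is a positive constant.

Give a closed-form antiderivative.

The integrand splits into summands that can be handled one at a time.
Check: d/ds[2*q*s + 5*sin(s**3/2 + 3*s**2/4 + s)] = 2*q + 15*s**2*cos(s**3/2 + 3*s**2/4 + s)/2 + 15*s*cos(s**3/2 + 3*s**2/4 + s)/2 + 5*cos(s**3/2 + 3*s**2/4 + s) = f(s).

An antiderivative is F(s) = 2*q*s + 5*sin(s**3/2 + 3*s**2/4 + s).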